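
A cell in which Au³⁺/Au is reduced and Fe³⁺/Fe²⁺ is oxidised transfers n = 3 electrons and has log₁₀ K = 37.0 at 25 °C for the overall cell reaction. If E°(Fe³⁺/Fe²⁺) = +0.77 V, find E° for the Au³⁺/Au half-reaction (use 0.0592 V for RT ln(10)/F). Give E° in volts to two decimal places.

E°cell = (0.0592/n)·log K = (0.0592/3)(37.0) = +0.730 V.
Since Au³⁺/Au is the cathode and Fe³⁺/Fe²⁺ the anode, E°cell = E°(Au³⁺/Au) − E°(Fe³⁺/Fe²⁺).
So E°(Au³⁺/Au) = E°cell + E°(Fe³⁺/Fe²⁺) = +0.730 + (+0.77) = +1.50 V.

+1.50 V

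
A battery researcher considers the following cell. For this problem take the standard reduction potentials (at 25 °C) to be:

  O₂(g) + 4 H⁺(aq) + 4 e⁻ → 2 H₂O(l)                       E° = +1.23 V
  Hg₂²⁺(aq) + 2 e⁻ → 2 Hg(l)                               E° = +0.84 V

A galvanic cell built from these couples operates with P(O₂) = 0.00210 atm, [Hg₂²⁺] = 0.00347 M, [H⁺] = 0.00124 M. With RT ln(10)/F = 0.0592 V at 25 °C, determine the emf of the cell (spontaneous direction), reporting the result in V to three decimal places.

+0.251 V

O₂/H₂O is the cathode (higher E°), Hg₂²⁺/Hg the anode: E°cell = +1.23 − (+0.84) = +0.39 V, n = 4.
Overall: O₂(g) + 4 H⁺(aq) + 4 Hg(l) → 2 H₂O(l) + 2 Hg₂²⁺(aq)
Q = [Hg₂²⁺]^2 / (P(O₂)·[H⁺]^4); log Q = 9.385.
E = E° − (0.0592/n) log Q = +0.39 − (0.0592/4)(9.385) = +0.251 V.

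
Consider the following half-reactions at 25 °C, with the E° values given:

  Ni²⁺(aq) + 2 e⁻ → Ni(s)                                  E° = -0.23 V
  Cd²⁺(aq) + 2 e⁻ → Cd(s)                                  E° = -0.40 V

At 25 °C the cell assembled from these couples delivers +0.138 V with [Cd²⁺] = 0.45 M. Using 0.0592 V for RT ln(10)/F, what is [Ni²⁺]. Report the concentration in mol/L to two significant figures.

Ni²⁺/Ni is the cathode, Cd²⁺/Cd the anode: E°cell = +0.17 V, n = 2.
Overall reaction: Ni²⁺(aq) + Cd(s) → Ni(s) + Cd²⁺(aq); Q = [Cd²⁺]^1/[Ni²⁺]^1.
From E = E° − (0.0592/n) log Q: log Q = (E° − E)·n/0.0592 = (+0.17 − (+0.138))·2/0.0592 = 1.0811.
So 1·log[Ni²⁺] = 1·log(0.45) − log Q = -0.3468 − (1.0811) = -1.4279; [Ni²⁺] = 10^(-1.4279) ≈ 0.037 M.

0.037 M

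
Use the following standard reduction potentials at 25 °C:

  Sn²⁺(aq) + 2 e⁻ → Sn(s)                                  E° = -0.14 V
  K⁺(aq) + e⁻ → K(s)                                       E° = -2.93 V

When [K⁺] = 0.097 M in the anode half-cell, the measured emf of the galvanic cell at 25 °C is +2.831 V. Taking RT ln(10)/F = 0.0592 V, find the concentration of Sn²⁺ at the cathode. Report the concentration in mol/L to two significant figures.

Sn²⁺/Sn is the cathode, K⁺/K the anode: E°cell = +2.79 V, n = 2.
Overall reaction: Sn²⁺(aq) + 2 K(s) → Sn(s) + 2 K⁺(aq); Q = [K⁺]^2/[Sn²⁺]^1.
From E = E° − (0.0592/n) log Q: log Q = (E° − E)·n/0.0592 = (+2.79 − (+2.831))·2/0.0592 = -1.3851.
So 1·log[Sn²⁺] = 2·log(0.097) − log Q = -2.0265 − (-1.3851) = -0.6414; [Sn²⁺] = 10^(-0.6414) ≈ 0.23 M.

0.23 M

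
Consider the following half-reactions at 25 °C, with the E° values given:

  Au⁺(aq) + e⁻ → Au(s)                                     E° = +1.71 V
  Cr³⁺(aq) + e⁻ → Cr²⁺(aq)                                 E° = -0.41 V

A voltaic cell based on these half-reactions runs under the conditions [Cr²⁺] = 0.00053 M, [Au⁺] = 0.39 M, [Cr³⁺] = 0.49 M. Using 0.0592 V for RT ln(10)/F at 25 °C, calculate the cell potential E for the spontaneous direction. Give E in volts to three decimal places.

Au⁺/Au is the cathode (higher E°), Cr³⁺/Cr²⁺ the anode: E°cell = +1.71 − (-0.41) = +2.12 V, n = 1.
Overall: Au⁺(aq) + Cr²⁺(aq) → Au(s) + Cr³⁺(aq)
Q = [Cr³⁺] / ([Au⁺]·[Cr²⁺]); log Q = 3.375.
E = E° − (0.0592/n) log Q = +2.12 − (0.0592/1)(3.375) = +1.920 V.

+1.920 V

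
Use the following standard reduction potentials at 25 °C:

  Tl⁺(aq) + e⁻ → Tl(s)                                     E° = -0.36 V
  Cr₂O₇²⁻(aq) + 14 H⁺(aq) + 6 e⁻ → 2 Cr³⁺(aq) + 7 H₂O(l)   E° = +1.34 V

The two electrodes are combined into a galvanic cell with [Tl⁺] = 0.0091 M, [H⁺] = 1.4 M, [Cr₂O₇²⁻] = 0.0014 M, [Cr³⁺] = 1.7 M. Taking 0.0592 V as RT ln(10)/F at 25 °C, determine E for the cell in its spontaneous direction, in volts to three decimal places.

+1.808 V

Cr₂O₇²⁻/Cr³⁺ is the cathode (higher E°), Tl⁺/Tl the anode: E°cell = +1.34 − (-0.36) = +1.70 V, n = 6.
Overall: Cr₂O₇²⁻(aq) + 14 H⁺(aq) + 6 Tl(s) → 2 Cr³⁺(aq) + 7 H₂O(l) + 6 Tl⁺(aq)
Q = [Cr³⁺]^2·[Tl⁺]^6 / ([Cr₂O₇²⁻]·[H⁺]^14); log Q = -10.977.
E = E° − (0.0592/n) log Q = +1.70 − (0.0592/6)(-10.977) = +1.808 V.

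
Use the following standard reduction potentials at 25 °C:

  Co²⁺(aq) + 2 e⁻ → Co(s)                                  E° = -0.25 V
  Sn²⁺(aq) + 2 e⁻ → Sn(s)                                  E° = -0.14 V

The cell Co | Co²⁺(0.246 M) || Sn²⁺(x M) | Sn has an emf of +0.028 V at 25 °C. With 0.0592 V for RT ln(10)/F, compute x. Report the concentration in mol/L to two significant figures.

0.00042 M

Sn²⁺/Sn is the cathode, Co²⁺/Co the anode: E°cell = +0.11 V, n = 2.
Overall reaction: Sn²⁺(aq) + Co(s) → Sn(s) + Co²⁺(aq); Q = [Co²⁺]^1/[Sn²⁺]^1.
From E = E° − (0.0592/n) log Q: log Q = (E° − E)·n/0.0592 = (+0.11 − (+0.028))·2/0.0592 = 2.7703.
So 1·log[Sn²⁺] = 1·log(0.246) − log Q = -0.6091 − (2.7703) = -3.3794; [Sn²⁺] = 10^(-3.3794) ≈ 0.00042 M.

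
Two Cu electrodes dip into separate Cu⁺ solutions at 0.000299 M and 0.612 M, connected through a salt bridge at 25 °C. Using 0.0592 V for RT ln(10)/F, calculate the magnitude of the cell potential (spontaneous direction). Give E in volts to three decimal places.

+0.196 V

For a concentration cell E°cell = 0. The 0.612 M side is the cathode (reduction is favoured where [Cu⁺] is higher).
With n = 1, E = −(0.0592/1) log([Cu⁺]ₐₙ/[Cu⁺]꜀ₐₜ) = −(0.0592/1) log(0.000299/0.612) = −(0.0592/1)(-3.311) = +0.196 V.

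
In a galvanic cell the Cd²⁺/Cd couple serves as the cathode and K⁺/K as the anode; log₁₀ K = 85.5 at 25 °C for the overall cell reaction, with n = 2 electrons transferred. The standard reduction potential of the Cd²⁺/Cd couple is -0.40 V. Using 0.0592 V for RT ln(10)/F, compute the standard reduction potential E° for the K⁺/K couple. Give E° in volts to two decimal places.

E°cell = (0.0592/n)·log K = (0.0592/2)(85.5) = +2.531 V.
Since Cd²⁺/Cd is the cathode and K⁺/K the anode, E°cell = E°(Cd²⁺/Cd) − E°(K⁺/K).
So E°(K⁺/K) = E°(Cd²⁺/Cd) − E°cell = (-0.40) − (+2.531) = -2.93 V.

-2.93 V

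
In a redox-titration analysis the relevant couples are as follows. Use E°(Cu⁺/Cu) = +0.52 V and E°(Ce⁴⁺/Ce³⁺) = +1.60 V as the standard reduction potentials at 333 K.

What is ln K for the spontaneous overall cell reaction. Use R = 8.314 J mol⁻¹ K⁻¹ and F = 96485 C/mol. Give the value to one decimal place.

37.6

Cathode: Ce⁴⁺/Ce³⁺; anode: Cu⁺/Cu. E°cell = (+1.60) − (+0.52) = +1.08 V, with n = 1.
ΔG° = −nFE° = −RT ln K, so ln K = nFE°/(RT) = (1)(96485)(+1.08) / ((8.314)(333)) = 37.638.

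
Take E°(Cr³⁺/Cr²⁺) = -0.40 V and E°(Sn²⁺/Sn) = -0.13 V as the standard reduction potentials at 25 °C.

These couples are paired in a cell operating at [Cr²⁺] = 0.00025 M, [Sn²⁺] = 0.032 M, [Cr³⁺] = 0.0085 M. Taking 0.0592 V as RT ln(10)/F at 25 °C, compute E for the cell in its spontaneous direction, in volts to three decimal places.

+0.135 V

Sn²⁺/Sn is the cathode (higher E°), Cr³⁺/Cr²⁺ the anode: E°cell = -0.13 − (-0.40) = +0.27 V, n = 2.
Overall: Sn²⁺(aq) + 2 Cr²⁺(aq) → Sn(s) + 2 Cr³⁺(aq)
Q = [Cr³⁺]^2 / ([Sn²⁺]·[Cr²⁺]^2); log Q = 4.558.
E = E° − (0.0592/n) log Q = +0.27 − (0.0592/2)(4.558) = +0.135 V.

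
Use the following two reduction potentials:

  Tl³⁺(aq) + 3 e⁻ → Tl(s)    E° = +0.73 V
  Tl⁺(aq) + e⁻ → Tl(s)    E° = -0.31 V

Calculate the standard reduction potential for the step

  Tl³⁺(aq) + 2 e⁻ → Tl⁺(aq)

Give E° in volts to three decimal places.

Sequential free energies add, so n₃E°₃ = n₁E°₁ + n₂E°₂.
With n₃ = 3, and the known step contributing 1×(-0.31) V, the unknown satisfies 2·E° = 3×(+0.73) − 1×(-0.31) = +2.500.
E° = +2.500 / 2 = +1.250 V.

+1.250 V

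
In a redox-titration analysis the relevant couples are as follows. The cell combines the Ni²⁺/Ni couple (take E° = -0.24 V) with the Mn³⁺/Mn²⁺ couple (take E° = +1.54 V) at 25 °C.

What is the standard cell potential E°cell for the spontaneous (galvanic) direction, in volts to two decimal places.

The Mn³⁺/Mn²⁺ couple has the higher reduction potential, so it is the cathode; Ni²⁺/Ni is oxidised at the anode.
E°cell = E°(cathode) − E°(anode) = (+1.54) − (-0.24) = +1.78 V.

+1.78 V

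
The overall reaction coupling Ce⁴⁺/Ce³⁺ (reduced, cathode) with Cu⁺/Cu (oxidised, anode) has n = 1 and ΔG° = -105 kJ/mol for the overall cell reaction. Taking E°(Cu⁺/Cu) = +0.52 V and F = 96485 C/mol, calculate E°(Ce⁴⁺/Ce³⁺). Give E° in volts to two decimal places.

E°cell = −ΔG°/(nF) = −(-105×10³)/((1)(96485)) = +1.088 V.
Since Ce⁴⁺/Ce³⁺ is the cathode and Cu⁺/Cu the anode, E°cell = E°(Ce⁴⁺/Ce³⁺) − E°(Cu⁺/Cu).
So E°(Ce⁴⁺/Ce³⁺) = E°cell + E°(Cu⁺/Cu) = +1.088 + (+0.52) = +1.61 V.

+1.61 V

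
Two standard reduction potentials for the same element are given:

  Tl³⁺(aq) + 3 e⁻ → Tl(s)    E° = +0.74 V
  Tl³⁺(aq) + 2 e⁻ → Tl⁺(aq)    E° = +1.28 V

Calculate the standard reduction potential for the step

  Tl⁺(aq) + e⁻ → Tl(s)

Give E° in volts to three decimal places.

Sequential free energies add, so n₃E°₃ = n₁E°₁ + n₂E°₂.
With n₃ = 3, and the known step contributing 2×(+1.28) V, the unknown satisfies 1·E° = 3×(+0.74) − 2×(+1.28) = -0.340.
E° = -0.340 / 1 = -0.340 V.

-0.340 V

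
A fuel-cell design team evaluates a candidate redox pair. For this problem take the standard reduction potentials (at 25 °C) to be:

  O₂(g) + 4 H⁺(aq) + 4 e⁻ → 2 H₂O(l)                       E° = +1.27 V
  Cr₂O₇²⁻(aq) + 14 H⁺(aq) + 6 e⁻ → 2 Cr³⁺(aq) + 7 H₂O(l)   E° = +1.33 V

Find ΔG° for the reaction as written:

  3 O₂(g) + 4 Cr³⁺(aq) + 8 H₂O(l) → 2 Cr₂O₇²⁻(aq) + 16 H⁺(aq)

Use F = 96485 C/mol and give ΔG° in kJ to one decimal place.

+69.5 kJ

As written, O₂/H₂O is reduced (cathode) and Cr₂O₇²⁻/Cr³⁺ is oxidised (anode), so E°cell = (+1.27) − (+1.33) = -0.06 V.
Balancing electrons gives n = 12.
ΔG° = −nFE° = −(12)(96485)(-0.06) = 69,469 J = +69.5 kJ.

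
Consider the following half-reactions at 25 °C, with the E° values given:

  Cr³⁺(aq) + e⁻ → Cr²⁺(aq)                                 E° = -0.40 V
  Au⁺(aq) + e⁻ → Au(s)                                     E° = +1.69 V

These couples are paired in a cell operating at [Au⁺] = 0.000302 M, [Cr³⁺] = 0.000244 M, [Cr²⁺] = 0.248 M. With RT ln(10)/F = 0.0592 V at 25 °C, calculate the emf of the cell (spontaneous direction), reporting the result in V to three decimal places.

Au⁺/Au is the cathode (higher E°), Cr³⁺/Cr²⁺ the anode: E°cell = +1.69 − (-0.40) = +2.09 V, n = 1.
Overall: Au⁺(aq) + Cr²⁺(aq) → Au(s) + Cr³⁺(aq)
Q = [Cr³⁺] / ([Au⁺]·[Cr²⁺]); log Q = 0.513.
E = E° − (0.0592/n) log Q = +2.09 − (0.0592/1)(0.513) = +2.060 V.

+2.060 V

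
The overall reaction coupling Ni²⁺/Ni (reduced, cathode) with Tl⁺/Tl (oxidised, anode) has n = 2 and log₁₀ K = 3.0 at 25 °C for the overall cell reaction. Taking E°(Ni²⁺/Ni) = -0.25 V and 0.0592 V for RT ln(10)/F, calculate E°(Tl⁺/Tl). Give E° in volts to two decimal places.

-0.34 V

E°cell = (0.0592/n)·log K = (0.0592/2)(3.0) = +0.089 V.
Since Ni²⁺/Ni is the cathode and Tl⁺/Tl the anode, E°cell = E°(Ni²⁺/Ni) − E°(Tl⁺/Tl).
So E°(Tl⁺/Tl) = E°(Ni²⁺/Ni) − E°cell = (-0.25) − (+0.089) = -0.34 V.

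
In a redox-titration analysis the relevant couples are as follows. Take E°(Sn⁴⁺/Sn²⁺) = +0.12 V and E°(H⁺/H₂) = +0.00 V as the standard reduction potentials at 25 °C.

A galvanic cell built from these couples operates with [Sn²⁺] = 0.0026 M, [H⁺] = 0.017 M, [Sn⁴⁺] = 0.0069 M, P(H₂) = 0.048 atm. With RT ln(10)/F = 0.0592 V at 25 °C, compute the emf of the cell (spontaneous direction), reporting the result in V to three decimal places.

+0.198 V

Sn⁴⁺/Sn²⁺ is the cathode (higher E°), H⁺/H₂ the anode: E°cell = +0.12 − (+0.00) = +0.12 V, n = 2.
Overall: Sn⁴⁺(aq) + H₂(g) → Sn²⁺(aq) + 2 H⁺(aq)
Q = [Sn²⁺]·[H⁺]^2 / ([Sn⁴⁺]·P(H₂)); log Q = -2.644.
E = E° − (0.0592/n) log Q = +0.12 − (0.0592/2)(-2.644) = +0.198 V.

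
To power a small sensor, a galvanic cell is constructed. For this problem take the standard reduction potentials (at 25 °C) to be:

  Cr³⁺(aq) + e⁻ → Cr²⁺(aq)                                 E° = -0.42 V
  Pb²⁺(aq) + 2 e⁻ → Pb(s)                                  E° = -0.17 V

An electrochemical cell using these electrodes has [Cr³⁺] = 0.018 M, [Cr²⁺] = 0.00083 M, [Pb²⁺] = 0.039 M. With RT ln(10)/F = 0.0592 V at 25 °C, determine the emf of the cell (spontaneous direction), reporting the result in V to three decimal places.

Pb²⁺/Pb is the cathode (higher E°), Cr³⁺/Cr²⁺ the anode: E°cell = -0.17 − (-0.42) = +0.25 V, n = 2.
Overall: Pb²⁺(aq) + 2 Cr²⁺(aq) → Pb(s) + 2 Cr³⁺(aq)
Q = [Cr³⁺]^2 / ([Pb²⁺]·[Cr²⁺]^2); log Q = 4.081.
E = E° − (0.0592/n) log Q = +0.25 − (0.0592/2)(4.081) = +0.129 V.

+0.129 V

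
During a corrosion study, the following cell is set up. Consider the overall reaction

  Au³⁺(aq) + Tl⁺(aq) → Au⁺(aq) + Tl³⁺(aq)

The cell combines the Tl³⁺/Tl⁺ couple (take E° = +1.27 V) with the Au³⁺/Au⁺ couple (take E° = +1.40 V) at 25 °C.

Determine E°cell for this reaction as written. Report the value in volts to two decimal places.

+0.13 V

The Au³⁺/Au⁺ couple has the higher reduction potential, so it is the cathode; Tl³⁺/Tl⁺ is oxidised at the anode.
E°cell = E°(cathode) − E°(anode) = (+1.40) − (+1.27) = +0.13 V.
Since E°cell > 0, the reaction is spontaneous under standard conditions.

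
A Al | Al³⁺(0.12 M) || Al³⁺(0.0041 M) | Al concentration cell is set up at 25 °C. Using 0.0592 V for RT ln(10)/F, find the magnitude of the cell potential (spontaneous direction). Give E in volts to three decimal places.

For a concentration cell E°cell = 0. The 0.12 M side is the cathode (reduction is favoured where [Al³⁺] is higher).
With n = 3, E = −(0.0592/3) log([Al³⁺]ₐₙ/[Al³⁺]꜀ₐₜ) = −(0.0592/3) log(0.0041/0.12) = −(0.0592/3)(-1.466) = +0.029 V.

+0.029 V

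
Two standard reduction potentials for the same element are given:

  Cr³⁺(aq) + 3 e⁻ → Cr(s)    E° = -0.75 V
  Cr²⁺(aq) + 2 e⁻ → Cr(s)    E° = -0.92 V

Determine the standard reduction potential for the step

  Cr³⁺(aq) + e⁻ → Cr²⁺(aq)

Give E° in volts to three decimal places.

-0.410 V

Sequential free energies add, so n₃E°₃ = n₁E°₁ + n₂E°₂.
With n₃ = 3, and the known step contributing 2×(-0.92) V, the unknown satisfies 1·E° = 3×(-0.75) − 2×(-0.92) = -0.410.
E° = -0.410 / 1 = -0.410 V.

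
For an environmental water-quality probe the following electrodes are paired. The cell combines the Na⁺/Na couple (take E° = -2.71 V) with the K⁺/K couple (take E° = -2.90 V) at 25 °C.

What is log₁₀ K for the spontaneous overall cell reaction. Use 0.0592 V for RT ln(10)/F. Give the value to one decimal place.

3.2

Cathode: Na⁺/Na; anode: K⁺/K. E°cell = +0.19 V, n = 1.
log K = nE°cell / 0.0592 = (1)(+0.19) / 0.0592 = 3.2.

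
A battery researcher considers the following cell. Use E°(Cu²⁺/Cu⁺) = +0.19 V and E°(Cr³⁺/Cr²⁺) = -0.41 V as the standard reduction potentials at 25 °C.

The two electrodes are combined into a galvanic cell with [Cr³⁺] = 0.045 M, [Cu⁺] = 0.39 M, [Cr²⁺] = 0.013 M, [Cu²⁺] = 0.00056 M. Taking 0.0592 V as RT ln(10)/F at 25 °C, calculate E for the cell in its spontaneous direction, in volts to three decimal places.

Cu²⁺/Cu⁺ is the cathode (higher E°), Cr³⁺/Cr²⁺ the anode: E°cell = +0.19 − (-0.41) = +0.60 V, n = 1.
Overall: Cu²⁺(aq) + Cr²⁺(aq) → Cu⁺(aq) + Cr³⁺(aq)
Q = [Cu⁺]·[Cr³⁺] / ([Cu²⁺]·[Cr²⁺]); log Q = 3.382.
E = E° − (0.0592/n) log Q = +0.60 − (0.0592/1)(3.382) = +0.400 V.

+0.400 V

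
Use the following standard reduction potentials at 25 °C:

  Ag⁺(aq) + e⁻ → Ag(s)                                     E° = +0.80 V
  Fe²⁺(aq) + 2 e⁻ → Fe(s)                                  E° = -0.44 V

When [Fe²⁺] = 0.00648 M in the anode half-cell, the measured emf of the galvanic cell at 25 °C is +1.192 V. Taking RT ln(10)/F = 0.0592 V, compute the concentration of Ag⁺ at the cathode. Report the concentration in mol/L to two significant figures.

0.012 M

Ag⁺/Ag is the cathode, Fe²⁺/Fe the anode: E°cell = +1.24 V, n = 2.
Overall reaction: 2 Ag⁺(aq) + Fe(s) → 2 Ag(s) + Fe²⁺(aq); Q = [Fe²⁺]^1/[Ag⁺]^2.
From E = E° − (0.0592/n) log Q: log Q = (E° − E)·n/0.0592 = (+1.24 − (+1.192))·2/0.0592 = 1.6216.
So 2·log[Ag⁺] = 1·log(0.00648) − log Q = -2.1884 − (1.6216) = -3.8100; log[Ag⁺] = -3.8100 / 2 = -1.9050; [Ag⁺] = 10^(-1.9050) ≈ 0.012 M.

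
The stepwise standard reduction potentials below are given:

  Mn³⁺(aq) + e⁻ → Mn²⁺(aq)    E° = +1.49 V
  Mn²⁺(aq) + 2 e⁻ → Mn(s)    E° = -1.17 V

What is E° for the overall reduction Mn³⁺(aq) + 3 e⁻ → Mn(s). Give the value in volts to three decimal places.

-0.283 V

Standard free energies of sequential steps add: ΔG°₃ = ΔG°₁ + ΔG°₂, so n₃E°₃ = n₁E°₁ + n₂E°₂.
E°₃ = (1×+1.49 + 2×-1.17) / 3 = (-0.850) / 3 = -0.283 V.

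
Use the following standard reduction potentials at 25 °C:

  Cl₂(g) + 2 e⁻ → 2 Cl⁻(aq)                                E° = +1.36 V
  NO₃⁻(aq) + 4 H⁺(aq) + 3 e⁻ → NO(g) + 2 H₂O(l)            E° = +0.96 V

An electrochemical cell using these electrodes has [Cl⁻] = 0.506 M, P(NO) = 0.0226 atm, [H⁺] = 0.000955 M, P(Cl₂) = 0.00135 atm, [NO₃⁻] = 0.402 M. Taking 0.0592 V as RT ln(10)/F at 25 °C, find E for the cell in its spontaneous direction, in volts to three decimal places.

Cl₂/Cl⁻ is the cathode (higher E°), NO₃⁻/NO the anode: E°cell = +1.36 − (+0.96) = +0.40 V, n = 6.
Overall: 3 Cl₂(g) + 2 NO(g) + 4 H₂O(l) → 6 Cl⁻(aq) + 2 NO₃⁻(aq) + 8 H⁺(aq)
Q = [Cl⁻]^6·[NO₃⁻]^2·[H⁺]^8 / (P(Cl₂)^3·P(NO)^2); log Q = -14.826.
E = E° − (0.0592/n) log Q = +0.40 − (0.0592/6)(-14.826) = +0.546 V.

+0.546 V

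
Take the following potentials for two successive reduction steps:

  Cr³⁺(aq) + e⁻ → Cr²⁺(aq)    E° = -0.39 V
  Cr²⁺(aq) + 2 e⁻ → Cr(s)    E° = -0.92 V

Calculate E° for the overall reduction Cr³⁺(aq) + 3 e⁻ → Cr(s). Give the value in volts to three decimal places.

-0.743 V

Standard free energies of sequential steps add: ΔG°₃ = ΔG°₁ + ΔG°₂, so n₃E°₃ = n₁E°₁ + n₂E°₂.
E°₃ = (1×-0.39 + 2×-0.92) / 3 = (-2.230) / 3 = -0.743 V.
Simply averaging or adding the two E° values would be wrong; the electron-weighted sum is required.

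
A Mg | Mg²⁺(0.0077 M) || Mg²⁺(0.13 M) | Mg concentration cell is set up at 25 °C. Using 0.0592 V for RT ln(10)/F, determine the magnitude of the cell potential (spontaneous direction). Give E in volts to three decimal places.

+0.036 V

For a concentration cell E°cell = 0. The 0.13 M side is the cathode (reduction is favoured where [Mg²⁺] is higher).
With n = 2, E = −(0.0592/2) log([Mg²⁺]ₐₙ/[Mg²⁺]꜀ₐₜ) = −(0.0592/2) log(0.0077/0.13) = −(0.0592/2)(-1.227) = +0.036 V.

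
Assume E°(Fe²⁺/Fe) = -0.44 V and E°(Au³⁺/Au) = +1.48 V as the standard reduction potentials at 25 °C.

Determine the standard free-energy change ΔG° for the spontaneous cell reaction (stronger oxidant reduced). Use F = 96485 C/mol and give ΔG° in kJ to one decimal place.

-1111.5 kJ

Au³⁺/Au (E° = +1.48 V) is the cathode; Fe²⁺/Fe (E° = -0.44 V) is the anode, so E°cell = +1.92 V.
Balancing electrons gives n = 6 (lcm of 3 and 2).
ΔG° = −nFE° = −(6)(96485)(+1.92) = -1,111,507 J = -1111.5 kJ.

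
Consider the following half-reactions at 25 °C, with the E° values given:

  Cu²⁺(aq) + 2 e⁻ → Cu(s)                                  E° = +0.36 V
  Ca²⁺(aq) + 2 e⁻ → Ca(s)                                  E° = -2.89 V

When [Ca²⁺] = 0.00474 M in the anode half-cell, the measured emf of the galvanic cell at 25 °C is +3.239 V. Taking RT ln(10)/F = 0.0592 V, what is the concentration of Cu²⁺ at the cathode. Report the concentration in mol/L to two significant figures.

0.0020 M

Cu²⁺/Cu is the cathode, Ca²⁺/Ca the anode: E°cell = +3.25 V, n = 2.
Overall reaction: Cu²⁺(aq) + Ca(s) → Cu(s) + Ca²⁺(aq); Q = [Ca²⁺]^1/[Cu²⁺]^1.
From E = E° − (0.0592/n) log Q: log Q = (E° − E)·n/0.0592 = (+3.25 − (+3.239))·2/0.0592 = 0.3716.
So 1·log[Cu²⁺] = 1·log(0.00474) − log Q = -2.3242 − (0.3716) = -2.6958; [Cu²⁺] = 10^(-2.6958) ≈ 0.0020 M.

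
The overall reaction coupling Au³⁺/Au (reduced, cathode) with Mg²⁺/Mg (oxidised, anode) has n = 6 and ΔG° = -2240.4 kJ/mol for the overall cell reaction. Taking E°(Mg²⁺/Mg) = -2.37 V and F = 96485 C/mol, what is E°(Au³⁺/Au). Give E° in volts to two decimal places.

+1.50 V

E°cell = −ΔG°/(nF) = −(-2240.4×10³)/((6)(96485)) = +3.870 V.
Since Au³⁺/Au is the cathode and Mg²⁺/Mg the anode, E°cell = E°(Au³⁺/Au) − E°(Mg²⁺/Mg).
So E°(Au³⁺/Au) = E°cell + E°(Mg²⁺/Mg) = +3.870 + (-2.37) = +1.50 V.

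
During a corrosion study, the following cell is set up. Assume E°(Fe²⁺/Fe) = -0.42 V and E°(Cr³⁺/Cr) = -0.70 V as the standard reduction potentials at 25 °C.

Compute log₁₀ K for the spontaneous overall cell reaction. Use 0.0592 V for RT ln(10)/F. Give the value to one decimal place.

28.4

Cathode: Fe²⁺/Fe; anode: Cr³⁺/Cr. E°cell = +0.28 V, n = 6.
log K = nE°cell / 0.0592 = (6)(+0.28) / 0.0592 = 28.4.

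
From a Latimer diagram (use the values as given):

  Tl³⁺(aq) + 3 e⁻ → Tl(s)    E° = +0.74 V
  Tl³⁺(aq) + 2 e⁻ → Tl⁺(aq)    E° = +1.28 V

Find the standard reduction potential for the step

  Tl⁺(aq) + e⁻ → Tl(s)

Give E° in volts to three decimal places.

Sequential free energies add, so n₃E°₃ = n₁E°₁ + n₂E°₂.
With n₃ = 3, and the known step contributing 2×(+1.28) V, the unknown satisfies 1·E° = 3×(+0.74) − 2×(+1.28) = -0.340.
E° = -0.340 / 1 = -0.340 V.

-0.340 V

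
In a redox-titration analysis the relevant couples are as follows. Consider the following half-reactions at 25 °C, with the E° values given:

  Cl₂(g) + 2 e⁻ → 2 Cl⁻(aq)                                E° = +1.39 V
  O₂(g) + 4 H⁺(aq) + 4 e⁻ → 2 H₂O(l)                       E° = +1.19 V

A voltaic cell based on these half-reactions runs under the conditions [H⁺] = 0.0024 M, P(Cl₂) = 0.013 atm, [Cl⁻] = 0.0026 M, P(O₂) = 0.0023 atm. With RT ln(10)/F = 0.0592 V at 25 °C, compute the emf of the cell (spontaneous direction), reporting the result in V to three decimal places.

+0.491 V

Cl₂/Cl⁻ is the cathode (higher E°), O₂/H₂O the anode: E°cell = +1.39 − (+1.19) = +0.20 V, n = 4.
Overall: 2 Cl₂(g) + 2 H₂O(l) → 4 Cl⁻(aq) + O₂(g) + 4 H⁺(aq)
Q = [Cl⁻]^4·P(O₂)·[H⁺]^4 / (P(Cl₂)^2); log Q = -19.685.
E = E° − (0.0592/n) log Q = +0.20 − (0.0592/4)(-19.685) = +0.491 V.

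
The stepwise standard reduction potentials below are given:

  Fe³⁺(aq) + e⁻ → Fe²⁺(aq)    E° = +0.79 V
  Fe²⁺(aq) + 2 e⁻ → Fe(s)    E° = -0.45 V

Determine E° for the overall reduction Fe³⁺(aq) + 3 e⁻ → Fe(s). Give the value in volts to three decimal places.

-0.037 V

Adding the free-energy changes (−nFE°) of the two steps gives −n₃FE°₃ = −n₁FE°₁ − n₂FE°₂.
E°₃ = (1×+0.79 + 2×-0.45) / 3 = (-0.110) / 3 = -0.037 V.
Simply averaging or adding the two E° values would be wrong; the electron-weighted sum is required.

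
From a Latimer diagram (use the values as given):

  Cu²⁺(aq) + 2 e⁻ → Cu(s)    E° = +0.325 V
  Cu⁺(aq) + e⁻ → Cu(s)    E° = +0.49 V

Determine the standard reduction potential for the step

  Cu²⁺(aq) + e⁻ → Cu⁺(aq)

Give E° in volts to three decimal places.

Sequential free energies add, so n₃E°₃ = n₁E°₁ + n₂E°₂.
With n₃ = 2, and the known step contributing 1×(+0.49) V, the unknown satisfies 1·E° = 2×(+0.325) − 1×(+0.49) = +0.160.
E° = +0.160 / 1 = +0.160 V.

+0.160 V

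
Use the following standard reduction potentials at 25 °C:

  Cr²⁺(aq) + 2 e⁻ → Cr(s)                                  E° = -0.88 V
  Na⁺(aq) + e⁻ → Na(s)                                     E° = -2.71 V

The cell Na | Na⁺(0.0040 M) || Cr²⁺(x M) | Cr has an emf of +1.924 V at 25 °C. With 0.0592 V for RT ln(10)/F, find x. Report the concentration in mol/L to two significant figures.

0.024 M

Cr²⁺/Cr is the cathode, Na⁺/Na the anode: E°cell = +1.83 V, n = 2.
Overall reaction: Cr²⁺(aq) + 2 Na(s) → Cr(s) + 2 Na⁺(aq); Q = [Na⁺]^2/[Cr²⁺]^1.
From E = E° − (0.0592/n) log Q: log Q = (E° − E)·n/0.0592 = (+1.83 − (+1.924))·2/0.0592 = -3.1757.
So 1·log[Cr²⁺] = 2·log(0.004) − log Q = -4.7959 − (-3.1757) = -1.6202; [Cr²⁺] = 10^(-1.6202) ≈ 0.024 M.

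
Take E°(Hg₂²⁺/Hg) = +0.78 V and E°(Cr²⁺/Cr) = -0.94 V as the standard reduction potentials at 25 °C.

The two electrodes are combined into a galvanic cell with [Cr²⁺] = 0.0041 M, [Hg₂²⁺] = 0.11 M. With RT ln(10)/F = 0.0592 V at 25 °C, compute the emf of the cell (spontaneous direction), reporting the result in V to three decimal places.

Hg₂²⁺/Hg is the cathode (higher E°), Cr²⁺/Cr the anode: E°cell = +0.78 − (-0.94) = +1.72 V, n = 2.
Overall: Hg₂²⁺(aq) + Cr(s) → 2 Hg(l) + Cr²⁺(aq)
Q = [Cr²⁺] / ([Hg₂²⁺]); log Q = -1.429.
E = E° − (0.0592/n) log Q = +1.72 − (0.0592/2)(-1.429) = +1.762 V.

+1.762 V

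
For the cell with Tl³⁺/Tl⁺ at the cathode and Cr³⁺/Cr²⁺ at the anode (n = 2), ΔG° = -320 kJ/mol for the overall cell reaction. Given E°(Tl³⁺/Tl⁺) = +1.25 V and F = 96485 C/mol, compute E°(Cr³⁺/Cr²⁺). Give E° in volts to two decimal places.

-0.41 V

E°cell = −ΔG°/(nF) = −(-320×10³)/((2)(96485)) = +1.658 V.
Since Tl³⁺/Tl⁺ is the cathode and Cr³⁺/Cr²⁺ the anode, E°cell = E°(Tl³⁺/Tl⁺) − E°(Cr³⁺/Cr²⁺).
So E°(Cr³⁺/Cr²⁺) = E°(Tl³⁺/Tl⁺) − E°cell = (+1.25) − (+1.658) = -0.41 V.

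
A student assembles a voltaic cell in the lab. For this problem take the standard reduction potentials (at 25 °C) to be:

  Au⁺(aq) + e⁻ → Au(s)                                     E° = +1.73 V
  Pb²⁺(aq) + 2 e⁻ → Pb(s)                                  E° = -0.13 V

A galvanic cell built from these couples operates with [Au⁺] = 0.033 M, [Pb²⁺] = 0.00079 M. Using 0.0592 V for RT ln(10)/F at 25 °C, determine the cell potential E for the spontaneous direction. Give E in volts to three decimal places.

+1.864 V

Au⁺/Au is the cathode (higher E°), Pb²⁺/Pb the anode: E°cell = +1.73 − (-0.13) = +1.86 V, n = 2.
Overall: 2 Au⁺(aq) + Pb(s) → 2 Au(s) + Pb²⁺(aq)
Q = [Pb²⁺] / ([Au⁺]^2); log Q = -0.139.
E = E° − (0.0592/n) log Q = +1.86 − (0.0592/2)(-0.139) = +1.864 V.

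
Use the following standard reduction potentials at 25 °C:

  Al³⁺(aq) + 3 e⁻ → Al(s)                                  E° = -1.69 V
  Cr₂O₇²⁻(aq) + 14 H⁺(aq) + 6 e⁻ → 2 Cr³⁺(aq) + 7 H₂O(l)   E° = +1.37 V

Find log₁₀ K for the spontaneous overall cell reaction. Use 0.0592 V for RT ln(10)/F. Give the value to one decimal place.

Cathode: Cr₂O₇²⁻/Cr³⁺; anode: Al³⁺/Al. E°cell = +3.06 V, n = 6.
log K = nE°cell / 0.0592 = (6)(+3.06) / 0.0592 = 310.1.

310.1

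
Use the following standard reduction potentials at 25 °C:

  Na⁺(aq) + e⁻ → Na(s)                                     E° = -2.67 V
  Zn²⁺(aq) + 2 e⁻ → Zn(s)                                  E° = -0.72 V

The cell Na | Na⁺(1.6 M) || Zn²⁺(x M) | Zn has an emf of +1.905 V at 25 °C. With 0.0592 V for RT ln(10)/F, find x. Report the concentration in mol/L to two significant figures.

0.077 M

Zn²⁺/Zn is the cathode, Na⁺/Na the anode: E°cell = +1.95 V, n = 2.
Overall reaction: Zn²⁺(aq) + 2 Na(s) → Zn(s) + 2 Na⁺(aq); Q = [Na⁺]^2/[Zn²⁺]^1.
From E = E° − (0.0592/n) log Q: log Q = (E° − E)·n/0.0592 = (+1.95 − (+1.905))·2/0.0592 = 1.5203.
So 1·log[Zn²⁺] = 2·log(1.6) − log Q = 0.4082 − (1.5203) = -1.1121; [Zn²⁺] = 10^(-1.1121) ≈ 0.077 M.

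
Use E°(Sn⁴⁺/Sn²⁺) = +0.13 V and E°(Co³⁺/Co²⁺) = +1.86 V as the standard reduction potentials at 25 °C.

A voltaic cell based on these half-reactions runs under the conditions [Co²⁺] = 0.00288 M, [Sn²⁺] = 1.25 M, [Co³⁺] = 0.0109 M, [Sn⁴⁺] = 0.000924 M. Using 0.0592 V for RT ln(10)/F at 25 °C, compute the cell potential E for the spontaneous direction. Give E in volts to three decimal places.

Co³⁺/Co²⁺ is the cathode (higher E°), Sn⁴⁺/Sn²⁺ the anode: E°cell = +1.86 − (+0.13) = +1.73 V, n = 2.
Overall: 2 Co³⁺(aq) + Sn²⁺(aq) → 2 Co²⁺(aq) + Sn⁴⁺(aq)
Q = [Co²⁺]^2·[Sn⁴⁺] / ([Co³⁺]^2·[Sn²⁺]); log Q = -4.287.
E = E° − (0.0592/n) log Q = +1.73 − (0.0592/2)(-4.287) = +1.857 V.

+1.857 V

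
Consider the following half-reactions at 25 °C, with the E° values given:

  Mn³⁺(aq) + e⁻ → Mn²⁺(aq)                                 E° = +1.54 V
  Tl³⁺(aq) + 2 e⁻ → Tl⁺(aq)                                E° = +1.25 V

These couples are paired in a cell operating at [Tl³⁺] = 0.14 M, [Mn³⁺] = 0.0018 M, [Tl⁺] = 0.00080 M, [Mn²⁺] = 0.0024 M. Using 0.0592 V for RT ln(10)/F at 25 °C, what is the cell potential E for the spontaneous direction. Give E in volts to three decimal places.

+0.216 V

Mn³⁺/Mn²⁺ is the cathode (higher E°), Tl³⁺/Tl⁺ the anode: E°cell = +1.54 − (+1.25) = +0.29 V, n = 2.
Overall: 2 Mn³⁺(aq) + Tl⁺(aq) → 2 Mn²⁺(aq) + Tl³⁺(aq)
Q = [Mn²⁺]^2·[Tl³⁺] / ([Mn³⁺]^2·[Tl⁺]); log Q = 2.493.
E = E° − (0.0592/n) log Q = +0.29 − (0.0592/2)(2.493) = +0.216 V.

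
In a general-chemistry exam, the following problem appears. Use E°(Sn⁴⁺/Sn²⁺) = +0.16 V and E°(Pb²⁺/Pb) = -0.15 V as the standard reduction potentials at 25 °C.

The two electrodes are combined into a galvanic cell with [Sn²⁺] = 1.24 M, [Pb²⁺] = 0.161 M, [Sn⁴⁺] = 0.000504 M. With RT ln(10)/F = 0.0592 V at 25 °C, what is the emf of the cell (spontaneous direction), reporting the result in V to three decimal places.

Sn⁴⁺/Sn²⁺ is the cathode (higher E°), Pb²⁺/Pb the anode: E°cell = +0.16 − (-0.15) = +0.31 V, n = 2.
Overall: Sn⁴⁺(aq) + Pb(s) → Sn²⁺(aq) + Pb²⁺(aq)
Q = [Sn²⁺]·[Pb²⁺] / ([Sn⁴⁺]); log Q = 2.598.
E = E° − (0.0592/n) log Q = +0.31 − (0.0592/2)(2.598) = +0.233 V.

+0.233 V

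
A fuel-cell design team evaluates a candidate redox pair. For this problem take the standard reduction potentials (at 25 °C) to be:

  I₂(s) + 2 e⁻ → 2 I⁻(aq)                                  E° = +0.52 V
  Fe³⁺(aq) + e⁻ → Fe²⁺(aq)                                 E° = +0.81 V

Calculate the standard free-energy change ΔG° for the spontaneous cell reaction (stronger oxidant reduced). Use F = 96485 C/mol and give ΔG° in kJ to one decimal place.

Fe³⁺/Fe²⁺ (E° = +0.81 V) is the cathode; I₂/I⁻ (E° = +0.52 V) is the anode, so E°cell = +0.29 V.
Balancing electrons gives n = 2 (lcm of 1 and 2).
ΔG° = −nFE° = −(2)(96485)(+0.29) = -55,961 J = -56.0 kJ.

-56.0 kJ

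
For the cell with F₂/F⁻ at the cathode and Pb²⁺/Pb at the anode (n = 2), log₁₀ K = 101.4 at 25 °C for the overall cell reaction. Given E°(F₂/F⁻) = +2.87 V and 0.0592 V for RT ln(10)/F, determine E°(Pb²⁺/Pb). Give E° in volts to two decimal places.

-0.13 V

E°cell = (0.0592/n)·log K = (0.0592/2)(101.4) = +3.001 V.
Since F₂/F⁻ is the cathode and Pb²⁺/Pb the anode, E°cell = E°(F₂/F⁻) − E°(Pb²⁺/Pb).
So E°(Pb²⁺/Pb) = E°(F₂/F⁻) − E°cell = (+2.87) − (+3.001) = -0.13 V.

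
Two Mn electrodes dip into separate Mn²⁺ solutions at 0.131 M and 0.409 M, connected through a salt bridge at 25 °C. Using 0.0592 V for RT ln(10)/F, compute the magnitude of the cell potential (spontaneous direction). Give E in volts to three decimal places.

+0.015 V

For a concentration cell E°cell = 0. The 0.409 M side is the cathode (reduction is favoured where [Mn²⁺] is higher).
With n = 2, E = −(0.0592/2) log([Mn²⁺]ₐₙ/[Mn²⁺]꜀ₐₜ) = −(0.0592/2) log(0.131/0.409) = −(0.0592/2)(-0.494) = +0.015 V.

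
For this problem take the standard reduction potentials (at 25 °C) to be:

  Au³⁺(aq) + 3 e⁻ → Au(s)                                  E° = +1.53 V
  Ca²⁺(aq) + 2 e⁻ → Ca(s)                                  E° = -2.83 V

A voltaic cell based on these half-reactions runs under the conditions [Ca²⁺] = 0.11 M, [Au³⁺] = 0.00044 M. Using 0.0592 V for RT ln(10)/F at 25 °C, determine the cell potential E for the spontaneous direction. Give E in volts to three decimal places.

+4.322 V

Au³⁺/Au is the cathode (higher E°), Ca²⁺/Ca the anode: E°cell = +1.53 − (-2.83) = +4.36 V, n = 6.
Overall: 2 Au³⁺(aq) + 3 Ca(s) → 2 Au(s) + 3 Ca²⁺(aq)
Q = [Ca²⁺]^3 / ([Au³⁺]^2); log Q = 3.837.
E = E° − (0.0592/n) log Q = +4.36 − (0.0592/6)(3.837) = +4.322 V.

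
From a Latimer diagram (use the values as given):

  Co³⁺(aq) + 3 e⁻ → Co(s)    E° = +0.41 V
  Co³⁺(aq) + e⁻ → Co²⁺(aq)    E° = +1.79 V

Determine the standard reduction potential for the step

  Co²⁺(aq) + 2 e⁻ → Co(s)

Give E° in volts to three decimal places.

-0.280 V

Sequential free energies add, so n₃E°₃ = n₁E°₁ + n₂E°₂.
With n₃ = 3, and the known step contributing 1×(+1.79) V, the unknown satisfies 2·E° = 3×(+0.41) − 1×(+1.79) = -0.560.
E° = -0.560 / 2 = -0.280 V.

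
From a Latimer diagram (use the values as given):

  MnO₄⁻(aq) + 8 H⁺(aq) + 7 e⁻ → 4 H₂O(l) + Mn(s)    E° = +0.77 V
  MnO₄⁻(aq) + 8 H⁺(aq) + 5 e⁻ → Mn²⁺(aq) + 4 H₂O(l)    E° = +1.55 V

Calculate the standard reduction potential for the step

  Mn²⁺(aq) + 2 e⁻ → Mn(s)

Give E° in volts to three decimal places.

-1.180 V

Sequential free energies add, so n₃E°₃ = n₁E°₁ + n₂E°₂.
With n₃ = 7, and the known step contributing 5×(+1.55) V, the unknown satisfies 2·E° = 7×(+0.77) − 5×(+1.55) = -2.360.
E° = -2.360 / 2 = -1.180 V.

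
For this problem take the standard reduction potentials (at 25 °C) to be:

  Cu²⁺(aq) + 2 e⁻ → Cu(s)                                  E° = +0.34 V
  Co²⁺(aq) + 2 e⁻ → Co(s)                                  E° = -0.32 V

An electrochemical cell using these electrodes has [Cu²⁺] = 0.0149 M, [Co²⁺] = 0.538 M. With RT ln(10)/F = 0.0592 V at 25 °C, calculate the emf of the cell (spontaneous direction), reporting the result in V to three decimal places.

Cu²⁺/Cu is the cathode (higher E°), Co²⁺/Co the anode: E°cell = +0.34 − (-0.32) = +0.66 V, n = 2.
Overall: Cu²⁺(aq) + Co(s) → Cu(s) + Co²⁺(aq)
Q = [Co²⁺] / ([Cu²⁺]); log Q = 1.558.
E = E° − (0.0592/n) log Q = +0.66 − (0.0592/2)(1.558) = +0.614 V.

+0.614 V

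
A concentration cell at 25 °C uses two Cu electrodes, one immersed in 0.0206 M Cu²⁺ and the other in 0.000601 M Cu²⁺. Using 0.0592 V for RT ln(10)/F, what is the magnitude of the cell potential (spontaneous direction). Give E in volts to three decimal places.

For a concentration cell E°cell = 0. The 0.0206 M side is the cathode (reduction is favoured where [Cu²⁺] is higher).
With n = 2, E = −(0.0592/2) log([Cu²⁺]ₐₙ/[Cu²⁺]꜀ₐₜ) = −(0.0592/2) log(0.000601/0.0206) = −(0.0592/2)(-1.535) = +0.045 V.

+0.045 V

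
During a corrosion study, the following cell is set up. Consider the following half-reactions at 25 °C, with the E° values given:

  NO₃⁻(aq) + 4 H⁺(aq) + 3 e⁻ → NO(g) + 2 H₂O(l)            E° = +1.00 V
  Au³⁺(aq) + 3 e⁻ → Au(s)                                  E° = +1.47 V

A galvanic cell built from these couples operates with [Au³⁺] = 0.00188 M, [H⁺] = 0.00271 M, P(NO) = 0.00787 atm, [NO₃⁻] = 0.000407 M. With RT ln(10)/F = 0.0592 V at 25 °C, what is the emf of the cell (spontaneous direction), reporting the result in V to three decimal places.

+0.644 V

Au³⁺/Au is the cathode (higher E°), NO₃⁻/NO the anode: E°cell = +1.47 − (+1.00) = +0.47 V, n = 3.
Overall: Au³⁺(aq) + NO(g) + 2 H₂O(l) → Au(s) + NO₃⁻(aq) + 4 H⁺(aq)
Q = [NO₃⁻]·[H⁺]^4 / ([Au³⁺]·P(NO)); log Q = -8.829.
E = E° − (0.0592/n) log Q = +0.47 − (0.0592/3)(-8.829) = +0.644 V.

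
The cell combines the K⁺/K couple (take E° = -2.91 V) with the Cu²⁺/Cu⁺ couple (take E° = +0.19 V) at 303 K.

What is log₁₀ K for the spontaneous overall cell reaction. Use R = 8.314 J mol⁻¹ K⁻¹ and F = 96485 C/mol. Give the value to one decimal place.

51.6

Cathode: Cu²⁺/Cu⁺; anode: K⁺/K. E°cell = (+0.19) − (-2.91) = +3.10 V, with n = 1.
ΔG° = −nFE° = −RT ln K, so ln K = nFE°/(RT) = (1)(96485)(+3.10) / ((8.314)(303)) = 118.732.
log₁₀ K = 118.732 / ln 10 = 51.6.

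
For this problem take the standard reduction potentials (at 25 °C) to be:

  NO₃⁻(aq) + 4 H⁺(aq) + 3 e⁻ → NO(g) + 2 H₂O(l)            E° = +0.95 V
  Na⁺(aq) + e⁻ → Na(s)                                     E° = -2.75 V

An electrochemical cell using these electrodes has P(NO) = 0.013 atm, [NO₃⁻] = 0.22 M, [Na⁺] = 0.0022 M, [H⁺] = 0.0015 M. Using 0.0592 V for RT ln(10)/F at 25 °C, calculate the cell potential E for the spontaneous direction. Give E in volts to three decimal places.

NO₃⁻/NO is the cathode (higher E°), Na⁺/Na the anode: E°cell = +0.95 − (-2.75) = +3.70 V, n = 3.
Overall: NO₃⁻(aq) + 4 H⁺(aq) + 3 Na(s) → NO(g) + 2 H₂O(l) + 3 Na⁺(aq)
Q = P(NO)·[Na⁺]^3 / ([NO₃⁻]·[H⁺]^4); log Q = 2.094.
E = E° − (0.0592/n) log Q = +3.70 − (0.0592/3)(2.094) = +3.659 V.

+3.659 V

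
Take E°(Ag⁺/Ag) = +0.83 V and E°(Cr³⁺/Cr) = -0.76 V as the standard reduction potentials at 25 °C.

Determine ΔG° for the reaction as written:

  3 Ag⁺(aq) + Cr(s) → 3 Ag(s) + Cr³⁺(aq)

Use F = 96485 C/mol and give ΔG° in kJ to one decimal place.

-460.2 kJ

As written, Ag⁺/Ag is reduced (cathode) and Cr³⁺/Cr is oxidised (anode), so E°cell = (+0.83) − (-0.76) = +1.59 V.
Balancing electrons gives n = 3.
ΔG° = −nFE° = −(3)(96485)(+1.59) = -460,233 J = -460.2 kJ.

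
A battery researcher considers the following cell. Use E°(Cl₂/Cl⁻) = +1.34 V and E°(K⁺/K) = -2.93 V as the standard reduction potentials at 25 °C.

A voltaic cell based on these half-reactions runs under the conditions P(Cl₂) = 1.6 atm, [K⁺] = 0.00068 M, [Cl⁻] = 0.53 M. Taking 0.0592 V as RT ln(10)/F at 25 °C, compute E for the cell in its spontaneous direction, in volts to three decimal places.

+4.480 V

Cl₂/Cl⁻ is the cathode (higher E°), K⁺/K the anode: E°cell = +1.34 − (-2.93) = +4.27 V, n = 2.
Overall: Cl₂(g) + 2 K(s) → 2 Cl⁻(aq) + 2 K⁺(aq)
Q = [Cl⁻]^2·[K⁺]^2 / (P(Cl₂)); log Q = -7.091.
E = E° − (0.0592/n) log Q = +4.27 − (0.0592/2)(-7.091) = +4.480 V.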